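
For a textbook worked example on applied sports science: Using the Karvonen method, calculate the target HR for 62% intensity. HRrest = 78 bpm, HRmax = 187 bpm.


Target = HRrest + pct*(HRmax - HRrest)
Heart rate reserve = HRmax - HRrest = 187 - 78 = 109 bpm
Fraction = 62% = 0.62
Target = 78 + 0.62 * 109
Target = 78 + 67.58 = 145.58 bpm

145.58 bpm


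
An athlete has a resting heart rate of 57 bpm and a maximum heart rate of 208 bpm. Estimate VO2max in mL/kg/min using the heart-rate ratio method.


VO2max = 15.3 * HRmax / HRrest
VO2max = 15.3 * 208 / 57
VO2max = 3182.4 / 57 = 55.8316 mL/kg/min

55.8316 mL/kg/min


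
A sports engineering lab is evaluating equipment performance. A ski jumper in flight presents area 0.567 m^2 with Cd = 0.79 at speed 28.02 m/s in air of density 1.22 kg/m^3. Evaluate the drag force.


Fd = 0.5 * Cd * rho * A * v^2
Fd = 0.5 * 0.79 * 1.22 * 0.567 * 28.02^2
v^2 = 785.1204
Fd = 0.5 * 0.79 * 1.22 * 0.567 * 785.1204 = 214.5242 N

214.5242 N


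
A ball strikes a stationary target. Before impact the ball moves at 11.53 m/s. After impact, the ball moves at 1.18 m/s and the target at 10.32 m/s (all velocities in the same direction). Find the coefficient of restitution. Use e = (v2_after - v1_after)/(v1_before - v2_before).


e = (v2_after - v1_after) / (v1_before - v2_before)
Numerator = 10.32 - 1.18 = 9.14
Denominator = 11.53 - 0 = 11.53
e = 9.14 / 11.53 = 0.7927

0.7927


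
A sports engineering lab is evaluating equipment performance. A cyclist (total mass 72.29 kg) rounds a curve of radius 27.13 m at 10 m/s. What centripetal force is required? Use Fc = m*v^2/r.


Fc = m * v^2 / r
v^2 = 10^2 = 100
Fc = 72.29 * 100 / 27.13
Fc = 7229 / 27.13 = 266.4578 N

266.4578 N


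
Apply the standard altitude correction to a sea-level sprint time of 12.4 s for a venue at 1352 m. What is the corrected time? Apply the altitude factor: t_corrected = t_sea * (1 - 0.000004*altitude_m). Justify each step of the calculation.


Correction factor = 1 - 0.000004 * 1352 = 0.994592
t_corrected = t_sea * factor = 12.4 * 0.994592
t_corrected = 12.3329 s

12.3329 s


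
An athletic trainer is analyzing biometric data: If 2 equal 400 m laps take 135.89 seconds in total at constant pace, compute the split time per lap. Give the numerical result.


Split time = total_time / n_laps = 135.89 / 2
Split time = 67.945 s per lap

67.945 s


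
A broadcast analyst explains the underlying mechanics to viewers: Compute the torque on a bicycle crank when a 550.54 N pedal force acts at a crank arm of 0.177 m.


tau = F * d
tau = 550.54 * 0.177
tau = 97.4456 N*m

97.4456 N*m


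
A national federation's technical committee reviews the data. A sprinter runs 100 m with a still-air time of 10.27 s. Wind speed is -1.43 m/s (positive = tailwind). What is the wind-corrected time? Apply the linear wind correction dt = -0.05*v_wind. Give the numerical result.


dt = -0.05 * v_wind = -0.05 * -1.43 = 0.0715 s
t_corrected = t_still + dt = 10.27 + (0.0715)
t_corrected = 10.3415 s

10.3415 s


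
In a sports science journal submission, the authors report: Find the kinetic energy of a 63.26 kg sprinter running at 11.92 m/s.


KE = 0.5 * m * v^2
KE = 0.5 * 63.26 * 11.92^2
KE = 0.5 * 63.26 * 142.0864 = 4494.1928 J

4494.1928 J


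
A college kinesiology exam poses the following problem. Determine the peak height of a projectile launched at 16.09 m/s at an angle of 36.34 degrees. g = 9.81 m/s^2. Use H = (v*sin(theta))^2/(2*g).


H = (v*sin(theta))^2 / (2*g)
vy = v*sin(theta) = 16.09 * sin(36.34 deg) = 9.5345 m/s
H = vy^2 / (2*g) = 90.9075 / (2*9.81)
H = 90.9075 / 19.62 = 4.6334 m

4.6334 m


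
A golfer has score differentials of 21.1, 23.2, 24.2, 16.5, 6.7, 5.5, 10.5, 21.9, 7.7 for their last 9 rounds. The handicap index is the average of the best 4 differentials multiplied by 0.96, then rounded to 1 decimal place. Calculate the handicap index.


All differentials: 21.1, 23.2, 24.2, 16.5, 6.7, 5.5, 10.5, 21.9, 7.7
Sorted: 5.5, 6.7, 7.7, 10.5, 16.5, 21.1, 21.9, 23.2, 24.2
Best 4: 5.5, 6.7, 7.7, 10.5
Average of best = 30.4 / 4 = 7.6
Raw index = 7.6 * 0.96 = 7.296
Handicap index = round(7.296, 1) = 7.3

7.3


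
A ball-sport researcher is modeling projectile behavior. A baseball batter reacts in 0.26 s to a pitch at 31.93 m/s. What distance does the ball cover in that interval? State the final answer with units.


d = v * t
d = 31.93 * 0.26
d = 8.3018 m

8.3018 m


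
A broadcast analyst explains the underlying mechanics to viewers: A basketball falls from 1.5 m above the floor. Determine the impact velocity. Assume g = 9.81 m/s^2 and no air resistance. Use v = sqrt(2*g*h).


v = sqrt(2 * g * h)
v = sqrt(2 * 9.81 * 1.5)
v = sqrt(29.43) = 5.4249 m/s

5.4249 m/s


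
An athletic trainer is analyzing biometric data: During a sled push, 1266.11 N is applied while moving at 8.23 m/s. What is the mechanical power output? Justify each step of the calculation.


P = F * v
P = 1266.11 * 8.23
P = 10420.0853 W

10420.0853 W


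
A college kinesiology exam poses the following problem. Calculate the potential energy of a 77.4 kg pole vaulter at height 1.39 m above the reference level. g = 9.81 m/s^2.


PE = m * g * h
PE = 77.4 * 9.81 * 1.39
PE = 759.294 * 1.39 = 1055.4187 J

1055.4187 J


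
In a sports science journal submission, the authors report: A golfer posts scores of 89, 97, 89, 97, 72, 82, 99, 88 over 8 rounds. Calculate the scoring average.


Average = sum / n
Sum = 713
Average = 713 / 8 = 89.125

89.125


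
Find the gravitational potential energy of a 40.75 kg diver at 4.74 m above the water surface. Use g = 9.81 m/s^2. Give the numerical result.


PE = m * g * h
PE = 40.75 * 9.81 * 4.74
PE = 399.7575 * 4.74 = 1894.8506 J

1894.8506 J


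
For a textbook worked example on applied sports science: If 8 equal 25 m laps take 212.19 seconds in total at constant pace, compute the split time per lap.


Split time = total_time / n_laps = 212.19 / 8
Split time = 26.5237 s per lap

26.5237 s


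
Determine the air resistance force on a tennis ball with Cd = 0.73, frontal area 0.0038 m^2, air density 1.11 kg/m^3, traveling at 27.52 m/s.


Fd = 0.5 * Cd * rho * A * v^2
Fd = 0.5 * 0.73 * 1.11 * 0.0038 * 27.52^2
v^2 = 757.3504
Fd = 0.5 * 0.73 * 1.11 * 0.0038 * 757.3504 = 1.166 N

1.166 N


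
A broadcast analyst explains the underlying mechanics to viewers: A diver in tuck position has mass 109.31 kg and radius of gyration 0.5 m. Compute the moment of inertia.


I = m * k^2
I = 109.31 * 0.5^2
I = 109.31 * 0.25 = 27.3275 kg*m^2

27.3275 kg*m^2


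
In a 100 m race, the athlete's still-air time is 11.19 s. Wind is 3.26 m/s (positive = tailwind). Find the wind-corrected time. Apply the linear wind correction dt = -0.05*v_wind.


dt = -0.05 * v_wind = -0.05 * 3.26 = -0.163 s
t_corrected = t_still + dt = 11.19 + (-0.163)
t_corrected = 11.027 s

11.027 s


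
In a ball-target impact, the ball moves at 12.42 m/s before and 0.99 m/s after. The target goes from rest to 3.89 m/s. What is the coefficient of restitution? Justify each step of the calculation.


e = (v2_after - v1_after) / (v1_before - v2_before)
Numerator = 3.89 - 0.99 = 2.9
Denominator = 12.42 - 0 = 12.42
e = 2.9 / 12.42 = 0.2335

0.2335


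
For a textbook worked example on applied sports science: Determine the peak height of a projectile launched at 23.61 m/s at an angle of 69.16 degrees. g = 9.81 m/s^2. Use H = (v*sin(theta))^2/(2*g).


H = (v*sin(theta))^2 / (2*g)
vy = v*sin(theta) = 23.61 * sin(69.16 deg) = 22.0654 m/s
H = vy^2 / (2*g) = 486.8808 / (2*9.81)
H = 486.8808 / 19.62 = 24.8155 m

24.8155 m


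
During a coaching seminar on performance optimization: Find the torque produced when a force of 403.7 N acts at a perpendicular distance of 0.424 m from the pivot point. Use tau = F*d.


tau = F * d
tau = 403.7 * 0.424
tau = 171.1688 N*m

171.1688 N*m


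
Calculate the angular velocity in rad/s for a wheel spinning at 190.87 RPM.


omega = RPM * 2 * pi / 60
omega = 190.87 * 2 * 3.14159 / 60
omega = 1199.2716 / 60 = 19.9879 rad/s

19.9879 rad/s


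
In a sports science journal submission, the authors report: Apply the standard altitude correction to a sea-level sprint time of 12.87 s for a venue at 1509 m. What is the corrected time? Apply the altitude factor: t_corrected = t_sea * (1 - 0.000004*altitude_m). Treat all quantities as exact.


Correction factor = 1 - 0.000004 * 1509 = 0.993964
t_corrected = t_sea * factor = 12.87 * 0.993964
t_corrected = 12.7923 s

12.7923 s


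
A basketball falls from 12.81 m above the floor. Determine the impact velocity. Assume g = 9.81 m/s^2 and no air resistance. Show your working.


v = sqrt(2 * g * h)
v = sqrt(2 * 9.81 * 12.81)
v = sqrt(251.3322) = 15.8535 m/s

15.8535 m/s


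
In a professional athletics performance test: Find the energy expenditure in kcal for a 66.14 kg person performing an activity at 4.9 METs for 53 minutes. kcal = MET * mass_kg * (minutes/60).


kcal = MET * mass * time_hr
Convert time: 53 min = 0.8833 hr
kcal = 4.9 * 66.14 * 0.8833
kcal = 286.276 kcal

286.276 kcal


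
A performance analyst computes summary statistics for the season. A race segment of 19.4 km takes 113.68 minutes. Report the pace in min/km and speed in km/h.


Pace = time / distance = 113.68 min / 19.4 km = 5.8598 min/km
Speed = distance / time_in_hours = 19.4 / 1.8947 hr
Speed = 10.2393 km/h

5.8598 min/km, 10.2393 km/h


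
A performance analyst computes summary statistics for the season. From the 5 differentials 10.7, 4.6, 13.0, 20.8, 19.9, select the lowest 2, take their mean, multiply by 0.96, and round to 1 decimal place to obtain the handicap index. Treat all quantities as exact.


All differentials: 10.7, 4.6, 13.0, 20.8, 19.9
Sorted: 4.6, 10.7, 13.0, 19.9, 20.8
Best 2: 4.6, 10.7
Average of best = 15.3 / 2 = 7.65
Raw index = 7.65 * 0.96 = 7.344
Handicap index = round(7.344, 1) = 7.3

7.3


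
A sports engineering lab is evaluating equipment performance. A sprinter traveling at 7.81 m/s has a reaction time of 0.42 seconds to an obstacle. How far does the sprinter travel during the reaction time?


d = v * t
d = 7.81 * 0.42
d = 3.2802 m

3.2802 m


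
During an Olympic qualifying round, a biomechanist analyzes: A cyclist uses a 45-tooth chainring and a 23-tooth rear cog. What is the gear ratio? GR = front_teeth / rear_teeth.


GR = front_teeth / rear_teeth
GR = 45 / 23
GR = 1.9565

1.9565


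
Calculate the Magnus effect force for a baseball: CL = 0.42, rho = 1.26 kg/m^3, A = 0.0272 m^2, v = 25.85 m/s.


FM = 0.5 * CL * rho * A * v^2
FM = 0.5 * 0.42 * 1.26 * 0.0272 * 25.85^2
v^2 = 668.2225
FM = 0.5 * 0.42 * 1.26 * 0.0272 * 668.2225 = 4.8093 N

4.8093 N


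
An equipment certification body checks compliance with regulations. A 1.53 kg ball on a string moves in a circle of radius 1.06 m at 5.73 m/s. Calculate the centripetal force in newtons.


Fc = m * v^2 / r
v^2 = 5.73^2 = 32.8329
Fc = 1.53 * 32.8329 / 1.06
Fc = 50.2343 / 1.06 = 47.3909 N

47.3909 N


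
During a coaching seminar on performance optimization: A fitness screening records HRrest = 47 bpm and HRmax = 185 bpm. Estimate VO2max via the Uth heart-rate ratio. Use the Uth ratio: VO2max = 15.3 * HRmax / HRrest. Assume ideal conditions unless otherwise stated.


VO2max = 15.3 * HRmax / HRrest
VO2max = 15.3 * 185 / 47
VO2max = 2830.5 / 47 = 60.2234 mL/kg/min

60.2234 mL/kg/min


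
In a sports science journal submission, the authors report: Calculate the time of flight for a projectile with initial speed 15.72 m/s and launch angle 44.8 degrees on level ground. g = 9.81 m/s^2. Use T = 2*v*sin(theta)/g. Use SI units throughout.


T = 2*v*sin(theta)/g
sin(theta) = sin(44.8 deg) = 0.7046
T = 2*15.72*0.7046 / 9.81
T = 22.1537 / 9.81 = 2.2583 s

2.2583 s


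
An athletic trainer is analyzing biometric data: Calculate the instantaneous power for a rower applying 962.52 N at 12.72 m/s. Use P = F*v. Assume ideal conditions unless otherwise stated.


P = F * v
P = 962.52 * 12.72
P = 12243.2544 W

12243.2544 W


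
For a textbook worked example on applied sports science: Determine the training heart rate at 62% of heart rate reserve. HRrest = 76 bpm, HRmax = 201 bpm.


Target = HRrest + pct*(HRmax - HRrest)
Heart rate reserve = HRmax - HRrest = 201 - 76 = 125 bpm
Fraction = 62% = 0.62
Target = 76 + 0.62 * 125
Target = 76 + 77.5 = 153.5 bpm

153.5 bpm


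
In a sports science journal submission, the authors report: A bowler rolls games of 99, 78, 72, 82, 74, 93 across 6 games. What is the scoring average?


Average = sum / n
Sum = 498
Average = 498 / 6 = 83

83


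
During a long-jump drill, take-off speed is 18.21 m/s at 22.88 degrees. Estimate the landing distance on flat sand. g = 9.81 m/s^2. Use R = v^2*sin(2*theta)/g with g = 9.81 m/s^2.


R = v^2 * sin(2*theta) / g
Convert angle to radians: theta = 22.88 deg = 0.3993 rad
sin(2*theta) = sin(0.7987) = 0.7164
R = 18.21^2 * 0.7164 / 9.81
R = 331.6041 * 0.7164 / 9.81 = 24.217 m

24.217 m


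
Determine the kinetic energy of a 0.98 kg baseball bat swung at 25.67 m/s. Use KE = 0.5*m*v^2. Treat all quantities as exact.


KE = 0.5 * m * v^2
KE = 0.5 * 0.98 * 25.67^2
KE = 0.5 * 0.98 * 658.9489 = 322.885 J

322.885 J


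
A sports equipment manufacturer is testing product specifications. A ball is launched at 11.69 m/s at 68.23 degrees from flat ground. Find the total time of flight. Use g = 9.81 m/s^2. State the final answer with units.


T = 2*v*sin(theta)/g
sin(theta) = sin(68.23 deg) = 0.9287
T = 2*11.69*0.9287 / 9.81
T = 21.7125 / 9.81 = 2.2133 s

2.2133 s


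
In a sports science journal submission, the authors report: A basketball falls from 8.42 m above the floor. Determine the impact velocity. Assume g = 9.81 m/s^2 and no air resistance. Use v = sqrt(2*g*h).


v = sqrt(2 * g * h)
v = sqrt(2 * 9.81 * 8.42)
v = sqrt(165.2004) = 12.853 m/s

12.853 m/s


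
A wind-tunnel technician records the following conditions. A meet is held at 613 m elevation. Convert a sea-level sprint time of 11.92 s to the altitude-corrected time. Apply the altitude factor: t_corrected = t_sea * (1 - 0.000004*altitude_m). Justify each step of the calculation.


Correction factor = 1 - 0.000004 * 613 = 0.997548
t_corrected = t_sea * factor = 11.92 * 0.997548
t_corrected = 11.8908 s

11.8908 s


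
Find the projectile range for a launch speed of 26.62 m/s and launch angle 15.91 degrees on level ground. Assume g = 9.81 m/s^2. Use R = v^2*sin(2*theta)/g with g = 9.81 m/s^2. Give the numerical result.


R = v^2 * sin(2*theta) / g
Convert angle to radians: theta = 15.91 deg = 0.2777 rad
sin(2*theta) = sin(0.5554) = 0.5273
R = 26.62^2 * 0.5273 / 9.81
R = 708.6244 * 0.5273 / 9.81 = 38.086 m

38.086 m


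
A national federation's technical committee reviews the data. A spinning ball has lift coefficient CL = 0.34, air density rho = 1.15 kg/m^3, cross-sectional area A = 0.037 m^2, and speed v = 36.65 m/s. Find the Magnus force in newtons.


FM = 0.5 * CL * rho * A * v^2
FM = 0.5 * 0.34 * 1.15 * 0.037 * 36.65^2
v^2 = 1343.2225
FM = 0.5 * 0.34 * 1.15 * 0.037 * 1343.2225 = 9.7162 N

9.7162 N


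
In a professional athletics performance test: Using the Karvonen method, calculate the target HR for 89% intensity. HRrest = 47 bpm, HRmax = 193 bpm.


Target = HRrest + pct*(HRmax - HRrest)
Heart rate reserve = HRmax - HRrest = 193 - 47 = 146 bpm
Fraction = 89% = 0.89
Target = 47 + 0.89 * 146
Target = 47 + 129.94 = 176.94 bpm

176.94 bpm


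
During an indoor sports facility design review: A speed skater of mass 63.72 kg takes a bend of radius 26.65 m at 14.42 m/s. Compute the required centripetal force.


Fc = m * v^2 / r
v^2 = 14.42^2 = 207.9364
Fc = 63.72 * 207.9364 / 26.65
Fc = 13249.7074 / 26.65 = 497.1748 N

497.1748 N


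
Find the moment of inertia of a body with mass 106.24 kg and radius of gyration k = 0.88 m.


I = m * k^2
I = 106.24 * 0.88^2
I = 106.24 * 0.7744 = 82.2723 kg*m^2

82.2723 kg*m^2


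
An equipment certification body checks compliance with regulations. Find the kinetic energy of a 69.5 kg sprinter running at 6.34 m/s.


KE = 0.5 * m * v^2
KE = 0.5 * 69.5 * 6.34^2
KE = 0.5 * 69.5 * 40.1956 = 1396.7971 J

1396.7971 J


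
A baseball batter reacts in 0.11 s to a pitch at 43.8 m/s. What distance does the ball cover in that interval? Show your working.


d = v * t
d = 43.8 * 0.11
d = 4.818 m

4.818 m


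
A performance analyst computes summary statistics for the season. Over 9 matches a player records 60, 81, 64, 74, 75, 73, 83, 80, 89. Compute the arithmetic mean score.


Average = sum / n
Sum = 679
Average = 679 / 9 = 75.4444

75.4444


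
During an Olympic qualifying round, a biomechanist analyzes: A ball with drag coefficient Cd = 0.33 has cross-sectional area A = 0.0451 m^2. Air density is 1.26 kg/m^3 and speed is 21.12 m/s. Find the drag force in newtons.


Fd = 0.5 * Cd * rho * A * v^2
Fd = 0.5 * 0.33 * 1.26 * 0.0451 * 21.12^2
v^2 = 446.0544
Fd = 0.5 * 0.33 * 1.26 * 0.0451 * 446.0544 = 4.1823 N

4.1823 N


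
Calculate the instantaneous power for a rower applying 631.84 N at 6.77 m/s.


P = F * v
P = 631.84 * 6.77
P = 4277.5568 W

4277.5568 W


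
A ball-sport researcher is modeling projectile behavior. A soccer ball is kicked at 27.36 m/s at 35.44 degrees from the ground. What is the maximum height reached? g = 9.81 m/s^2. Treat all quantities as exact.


H = (v*sin(theta))^2 / (2*g)
vy = v*sin(theta) = 27.36 * sin(35.44 deg) = 15.8647 m/s
H = vy^2 / (2*g) = 251.6887 / (2*9.81)
H = 251.6887 / 19.62 = 12.8282 m

12.8282 m


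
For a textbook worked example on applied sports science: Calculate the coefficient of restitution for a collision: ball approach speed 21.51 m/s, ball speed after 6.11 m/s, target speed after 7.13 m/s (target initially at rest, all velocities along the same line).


e = (v2_after - v1_after) / (v1_before - v2_before)
Numerator = 7.13 - 6.11 = 1.02
Denominator = 21.51 - 0 = 21.51
e = 1.02 / 21.51 = 0.0474

0.0474


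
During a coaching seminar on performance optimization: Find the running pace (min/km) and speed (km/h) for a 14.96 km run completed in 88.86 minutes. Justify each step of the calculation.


Pace = time / distance = 88.86 min / 14.96 km = 5.9398 min/km
Speed = distance / time_in_hours = 14.96 / 1.481 hr
Speed = 10.1013 km/h

5.9398 min/km, 10.1013 km/h


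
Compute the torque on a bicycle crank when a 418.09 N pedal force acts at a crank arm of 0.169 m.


tau = F * d
tau = 418.09 * 0.169
tau = 70.6572 N*m

70.6572 N*m


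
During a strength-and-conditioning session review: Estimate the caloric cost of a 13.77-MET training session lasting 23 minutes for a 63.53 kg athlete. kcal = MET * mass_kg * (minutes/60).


kcal = MET * mass * time_hr
Convert time: 23 min = 0.3833 hr
kcal = 13.77 * 63.53 * 0.3833
kcal = 335.3431 kcal

335.3431 kcal


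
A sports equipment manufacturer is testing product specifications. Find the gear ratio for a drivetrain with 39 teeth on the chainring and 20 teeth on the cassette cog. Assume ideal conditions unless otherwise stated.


GR = front_teeth / rear_teeth
GR = 39 / 20
GR = 1.95

1.95


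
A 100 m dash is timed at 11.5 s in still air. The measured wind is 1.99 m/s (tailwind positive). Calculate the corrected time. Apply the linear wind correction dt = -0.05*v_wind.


dt = -0.05 * v_wind = -0.05 * 1.99 = -0.0995 s
t_corrected = t_still + dt = 11.5 + (-0.0995)
t_corrected = 11.4005 s

11.4005 s


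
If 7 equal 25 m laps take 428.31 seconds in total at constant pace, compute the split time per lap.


Split time = total_time / n_laps = 428.31 / 7
Split time = 61.1871 s per lap

61.1871 s


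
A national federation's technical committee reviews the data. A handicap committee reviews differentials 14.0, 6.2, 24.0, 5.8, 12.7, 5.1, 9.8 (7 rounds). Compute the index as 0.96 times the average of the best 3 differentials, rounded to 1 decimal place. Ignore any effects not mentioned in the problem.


All differentials: 14.0, 6.2, 24.0, 5.8, 12.7, 5.1, 9.8
Sorted: 5.1, 5.8, 6.2, 9.8, 12.7, 14.0, 24.0
Best 3: 5.1, 5.8, 6.2
Average of best = 17.1 / 3 = 5.7
Raw index = 5.7 * 0.96 = 5.472
Handicap index = round(5.472, 1) = 5.5

5.5


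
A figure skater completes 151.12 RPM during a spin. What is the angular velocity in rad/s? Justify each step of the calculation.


omega = RPM * 2 * pi / 60
omega = 151.12 * 2 * 3.14159 / 60
omega = 949.515 / 60 = 15.8252 rad/s

15.8252 rad/s


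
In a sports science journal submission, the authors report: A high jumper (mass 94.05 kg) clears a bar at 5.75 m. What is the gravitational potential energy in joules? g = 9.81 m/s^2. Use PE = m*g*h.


PE = m * g * h
PE = 94.05 * 9.81 * 5.75
PE = 922.6305 * 5.75 = 5305.1254 J

5305.1254 J


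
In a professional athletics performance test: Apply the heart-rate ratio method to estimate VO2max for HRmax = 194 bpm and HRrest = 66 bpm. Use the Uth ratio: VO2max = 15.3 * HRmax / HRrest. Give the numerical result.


VO2max = 15.3 * HRmax / HRrest
VO2max = 15.3 * 194 / 66
VO2max = 2968.2 / 66 = 44.9727 mL/kg/min

44.9727 mL/kg/min


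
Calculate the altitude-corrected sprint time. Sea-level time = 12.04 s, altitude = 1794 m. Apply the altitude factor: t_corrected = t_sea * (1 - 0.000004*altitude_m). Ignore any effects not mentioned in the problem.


Correction factor = 1 - 0.000004 * 1794 = 0.992824
t_corrected = t_sea * factor = 12.04 * 0.992824
t_corrected = 11.9536 s

11.9536 s


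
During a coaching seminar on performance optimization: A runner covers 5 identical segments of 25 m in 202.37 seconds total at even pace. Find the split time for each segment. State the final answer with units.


Split time = total_time / n_laps = 202.37 / 5
Split time = 40.474 s per lap

40.474 s


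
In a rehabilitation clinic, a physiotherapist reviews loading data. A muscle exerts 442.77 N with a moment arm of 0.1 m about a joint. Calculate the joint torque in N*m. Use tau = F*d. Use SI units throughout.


tau = F * d
tau = 442.77 * 0.1
tau = 44.277 N*m

44.277 N*m


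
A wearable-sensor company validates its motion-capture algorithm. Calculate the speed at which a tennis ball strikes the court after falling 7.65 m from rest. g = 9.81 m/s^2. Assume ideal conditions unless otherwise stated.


v = sqrt(2 * g * h)
v = sqrt(2 * 9.81 * 7.65)
v = sqrt(150.093) = 12.2512 m/s

12.2512 m/s


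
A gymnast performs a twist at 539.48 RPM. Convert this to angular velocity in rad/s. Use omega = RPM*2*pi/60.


omega = RPM * 2 * pi / 60
omega = 539.48 * 2 * 3.14159 / 60
omega = 3389.6528 / 60 = 56.4942 rad/s

56.4942 rad/s


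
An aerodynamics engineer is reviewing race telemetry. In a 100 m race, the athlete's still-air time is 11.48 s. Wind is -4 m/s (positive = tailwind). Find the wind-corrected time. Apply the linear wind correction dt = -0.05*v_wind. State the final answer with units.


dt = -0.05 * v_wind = -0.05 * -4 = 0.2 s
t_corrected = t_still + dt = 11.48 + (0.2)
t_corrected = 11.68 s

11.68 s


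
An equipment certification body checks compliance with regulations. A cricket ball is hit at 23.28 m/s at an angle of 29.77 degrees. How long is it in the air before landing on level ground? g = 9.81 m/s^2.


T = 2*v*sin(theta)/g
sin(theta) = sin(29.77 deg) = 0.4965
T = 2*23.28*0.4965 / 9.81
T = 23.1179 / 9.81 = 2.3566 s

2.3566 s


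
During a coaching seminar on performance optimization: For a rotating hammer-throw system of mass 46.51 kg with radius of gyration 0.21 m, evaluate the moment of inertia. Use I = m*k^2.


I = m * k^2
I = 46.51 * 0.21^2
I = 46.51 * 0.0441 = 2.0511 kg*m^2

2.0511 kg*m^2


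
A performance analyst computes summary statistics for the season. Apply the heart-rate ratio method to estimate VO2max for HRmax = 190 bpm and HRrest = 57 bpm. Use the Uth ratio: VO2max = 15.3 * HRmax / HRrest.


VO2max = 15.3 * HRmax / HRrest
VO2max = 15.3 * 190 / 57
VO2max = 2907 / 57 = 51 mL/kg/min

51 mL/kg/min


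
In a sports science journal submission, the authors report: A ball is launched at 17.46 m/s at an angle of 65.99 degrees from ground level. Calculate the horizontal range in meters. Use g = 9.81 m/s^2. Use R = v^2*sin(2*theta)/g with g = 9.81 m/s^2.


R = v^2 * sin(2*theta) / g
Convert angle to radians: theta = 65.99 deg = 1.1517 rad
sin(2*theta) = sin(2.3035) = 0.7434
R = 17.46^2 * 0.7434 / 9.81
R = 304.8516 * 0.7434 / 9.81 = 23.1009 m

23.1009 m


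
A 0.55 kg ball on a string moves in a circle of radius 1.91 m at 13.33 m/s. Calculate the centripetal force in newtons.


Fc = m * v^2 / r
v^2 = 13.33^2 = 177.6889
Fc = 0.55 * 177.6889 / 1.91
Fc = 97.7289 / 1.91 = 51.167 N

51.167 N


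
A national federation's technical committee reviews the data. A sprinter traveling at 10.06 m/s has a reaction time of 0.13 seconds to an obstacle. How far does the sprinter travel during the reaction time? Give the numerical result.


d = v * t
d = 10.06 * 0.13
d = 1.3078 m

1.3078 m


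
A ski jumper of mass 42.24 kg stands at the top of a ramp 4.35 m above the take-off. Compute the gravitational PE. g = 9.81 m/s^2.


PE = m * g * h
PE = 42.24 * 9.81 * 4.35
PE = 414.3744 * 4.35 = 1802.5286 J

1802.5286 J


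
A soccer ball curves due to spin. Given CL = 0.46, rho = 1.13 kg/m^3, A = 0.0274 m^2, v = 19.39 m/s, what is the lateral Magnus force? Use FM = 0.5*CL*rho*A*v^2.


FM = 0.5 * CL * rho * A * v^2
FM = 0.5 * 0.46 * 1.13 * 0.0274 * 19.39^2
v^2 = 375.9721
FM = 0.5 * 0.46 * 1.13 * 0.0274 * 375.9721 = 2.6774 N

2.6774 N


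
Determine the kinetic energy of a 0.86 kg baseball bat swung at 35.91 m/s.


KE = 0.5 * m * v^2
KE = 0.5 * 0.86 * 35.91^2
KE = 0.5 * 0.86 * 1289.5281 = 554.4971 J

554.4971 J


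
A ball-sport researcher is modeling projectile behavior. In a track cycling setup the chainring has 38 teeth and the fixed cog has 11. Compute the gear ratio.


GR = front_teeth / rear_teeth
GR = 38 / 11
GR = 3.4545

3.4545


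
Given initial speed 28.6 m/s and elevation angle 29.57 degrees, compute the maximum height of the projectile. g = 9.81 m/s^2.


H = (v*sin(theta))^2 / (2*g)
vy = v*sin(theta) = 28.6 * sin(29.57 deg) = 14.1137 m/s
H = vy^2 / (2*g) = 199.1969 / (2*9.81)
H = 199.1969 / 19.62 = 10.1527 m

10.1527 m


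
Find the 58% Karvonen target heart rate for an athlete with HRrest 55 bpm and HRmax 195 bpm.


Target = HRrest + pct*(HRmax - HRrest)
Heart rate reserve = HRmax - HRrest = 195 - 55 = 140 bpm
Fraction = 58% = 0.58
Target = 55 + 0.58 * 140
Target = 55 + 81.2 = 136.2 bpm

136.2 bpm


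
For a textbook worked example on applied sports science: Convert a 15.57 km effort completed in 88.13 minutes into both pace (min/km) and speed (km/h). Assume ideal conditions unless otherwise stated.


Pace = time / distance = 88.13 min / 15.57 km = 5.6602 min/km
Speed = distance / time_in_hours = 15.57 / 1.4688 hr
Speed = 10.6002 km/h

5.6602 min/km, 10.6002 km/h


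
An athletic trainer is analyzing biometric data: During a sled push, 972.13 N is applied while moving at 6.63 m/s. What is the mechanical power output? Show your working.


P = F * v
P = 972.13 * 6.63
P = 6445.2219 W

6445.2219 W


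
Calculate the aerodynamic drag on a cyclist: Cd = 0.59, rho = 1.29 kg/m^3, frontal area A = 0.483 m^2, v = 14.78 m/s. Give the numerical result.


Fd = 0.5 * Cd * rho * A * v^2
Fd = 0.5 * 0.59 * 1.29 * 0.483 * 14.78^2
v^2 = 218.4484
Fd = 0.5 * 0.59 * 1.29 * 0.483 * 218.4484 = 40.1521 N

40.1521 N


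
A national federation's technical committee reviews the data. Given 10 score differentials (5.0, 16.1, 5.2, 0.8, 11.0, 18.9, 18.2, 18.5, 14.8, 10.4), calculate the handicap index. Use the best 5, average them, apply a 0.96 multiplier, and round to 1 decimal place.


All differentials: 5.0, 16.1, 5.2, 0.8, 11.0, 18.9, 18.2, 18.5, 14.8, 10.4
Sorted: 0.8, 5.0, 5.2, 10.4, 11.0, 14.8, 16.1, 18.2, 18.5, 18.9
Best 5: 0.8, 5.0, 5.2, 10.4, 11.0
Average of best = 32.4 / 5 = 6.48
Raw index = 6.48 * 0.96 = 6.2208
Handicap index = round(6.2208, 1) = 6.2

6.2


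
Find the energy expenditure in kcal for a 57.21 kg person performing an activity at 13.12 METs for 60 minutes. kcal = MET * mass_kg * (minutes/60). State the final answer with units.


kcal = MET * mass * time_hr
Convert time: 60 min = 1 hr
kcal = 13.12 * 57.21 * 1
kcal = 750.5952 kcal

750.5952 kcal


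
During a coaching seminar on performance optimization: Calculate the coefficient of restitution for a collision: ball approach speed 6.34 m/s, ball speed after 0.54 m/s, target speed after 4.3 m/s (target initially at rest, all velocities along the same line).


e = (v2_after - v1_after) / (v1_before - v2_before)
Numerator = 4.3 - 0.54 = 3.76
Denominator = 6.34 - 0 = 6.34
e = 3.76 / 6.34 = 0.5931

0.5931


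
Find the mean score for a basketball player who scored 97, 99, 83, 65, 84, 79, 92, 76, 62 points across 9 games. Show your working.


Average = sum / n
Sum = 737
Average = 737 / 9 = 81.8889

81.8889


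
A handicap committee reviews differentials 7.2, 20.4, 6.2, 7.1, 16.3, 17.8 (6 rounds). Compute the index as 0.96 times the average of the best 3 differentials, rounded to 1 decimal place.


All differentials: 7.2, 20.4, 6.2, 7.1, 16.3, 17.8
Sorted: 6.2, 7.1, 7.2, 16.3, 17.8, 20.4
Best 3: 6.2, 7.1, 7.2
Average of best = 20.5 / 3 = 6.8333
Raw index = 6.8333 * 0.96 = 6.56
Handicap index = round(6.56, 1) = 6.6

6.6


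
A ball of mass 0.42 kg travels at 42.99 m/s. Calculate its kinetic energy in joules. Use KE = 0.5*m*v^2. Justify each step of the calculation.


KE = 0.5 * m * v^2
KE = 0.5 * 0.42 * 42.99^2
KE = 0.5 * 0.42 * 1848.1401 = 388.1094 J

388.1094 J


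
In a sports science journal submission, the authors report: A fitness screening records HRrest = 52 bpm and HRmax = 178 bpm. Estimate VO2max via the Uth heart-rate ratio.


VO2max = 15.3 * HRmax / HRrest
VO2max = 15.3 * 178 / 52
VO2max = 2723.4 / 52 = 52.3731 mL/kg/min

52.3731 mL/kg/min


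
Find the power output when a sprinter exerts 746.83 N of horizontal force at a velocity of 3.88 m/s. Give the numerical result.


P = F * v
P = 746.83 * 3.88
P = 2897.7004 W

2897.7004 W


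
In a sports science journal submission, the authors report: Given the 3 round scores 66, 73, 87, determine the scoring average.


Average = sum / n
Sum = 226
Average = 226 / 3 = 75.3333

75.3333


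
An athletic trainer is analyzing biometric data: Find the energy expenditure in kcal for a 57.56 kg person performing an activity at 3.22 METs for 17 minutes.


kcal = MET * mass * time_hr
Convert time: 17 min = 0.2833 hr
kcal = 3.22 * 57.56 * 0.2833
kcal = 52.5139 kcal

52.5139 kcal


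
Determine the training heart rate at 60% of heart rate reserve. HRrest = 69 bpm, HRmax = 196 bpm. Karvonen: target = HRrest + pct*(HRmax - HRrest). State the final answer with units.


Target = HRrest + pct*(HRmax - HRrest)
Heart rate reserve = HRmax - HRrest = 196 - 69 = 127 bpm
Fraction = 60% = 0.6
Target = 69 + 0.6 * 127
Target = 69 + 76.2 = 145.2 bpm

145.2 bpm


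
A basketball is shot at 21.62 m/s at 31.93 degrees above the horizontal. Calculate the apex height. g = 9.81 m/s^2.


H = (v*sin(theta))^2 / (2*g)
vy = v*sin(theta) = 21.62 * sin(31.93 deg) = 11.4344 m/s
H = vy^2 / (2*g) = 130.7465 / (2*9.81)
H = 130.7465 / 19.62 = 6.6639 m

6.6639 m


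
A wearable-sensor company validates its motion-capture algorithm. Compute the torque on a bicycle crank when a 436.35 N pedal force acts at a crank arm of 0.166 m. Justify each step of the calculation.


tau = F * d
tau = 436.35 * 0.166
tau = 72.4341 N*m

72.4341 N*m


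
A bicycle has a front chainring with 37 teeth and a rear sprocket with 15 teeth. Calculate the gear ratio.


GR = front_teeth / rear_teeth
GR = 37 / 15
GR = 2.4667

2.4667


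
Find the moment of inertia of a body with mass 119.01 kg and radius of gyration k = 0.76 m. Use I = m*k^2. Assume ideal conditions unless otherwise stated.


I = m * k^2
I = 119.01 * 0.76^2
I = 119.01 * 0.5776 = 68.7402 kg*m^2

68.7402 kg*m^2


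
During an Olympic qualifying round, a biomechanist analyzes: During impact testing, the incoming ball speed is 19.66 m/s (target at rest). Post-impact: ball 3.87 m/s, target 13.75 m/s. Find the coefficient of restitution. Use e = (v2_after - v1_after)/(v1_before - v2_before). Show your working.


e = (v2_after - v1_after) / (v1_before - v2_before)
Numerator = 13.75 - 3.87 = 9.88
Denominator = 19.66 - 0 = 19.66
e = 9.88 / 19.66 = 0.5025

0.5025


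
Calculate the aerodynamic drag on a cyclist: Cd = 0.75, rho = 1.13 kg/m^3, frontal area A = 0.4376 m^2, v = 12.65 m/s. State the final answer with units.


Fd = 0.5 * Cd * rho * A * v^2
Fd = 0.5 * 0.75 * 1.13 * 0.4376 * 12.65^2
v^2 = 160.0225
Fd = 0.5 * 0.75 * 1.13 * 0.4376 * 160.0225 = 29.6735 N

29.6735 N


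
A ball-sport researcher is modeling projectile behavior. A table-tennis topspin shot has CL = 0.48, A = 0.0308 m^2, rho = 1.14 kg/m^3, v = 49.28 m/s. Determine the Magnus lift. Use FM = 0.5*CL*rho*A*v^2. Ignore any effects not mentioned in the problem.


FM = 0.5 * CL * rho * A * v^2
FM = 0.5 * 0.48 * 1.14 * 0.0308 * 49.28^2
v^2 = 2428.5184
FM = 0.5 * 0.48 * 1.14 * 0.0308 * 2428.5184 = 20.4648 N

20.4648 N


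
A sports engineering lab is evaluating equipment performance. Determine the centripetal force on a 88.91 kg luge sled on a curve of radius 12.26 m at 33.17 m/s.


Fc = m * v^2 / r
v^2 = 33.17^2 = 1100.2489
Fc = 88.91 * 1100.2489 / 12.26
Fc = 97823.1297 / 12.26 = 7979.0481 N

7979.0481 N


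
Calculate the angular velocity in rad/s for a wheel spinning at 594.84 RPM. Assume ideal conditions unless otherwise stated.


omega = RPM * 2 * pi / 60
omega = 594.84 * 2 * 3.14159 / 60
omega = 3737.4899 / 60 = 62.2915 rad/s

62.2915 rad/s


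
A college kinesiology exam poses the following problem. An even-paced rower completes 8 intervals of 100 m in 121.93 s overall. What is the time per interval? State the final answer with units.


Split time = total_time / n_laps = 121.93 / 8
Split time = 15.2413 s per lap

15.2413 s


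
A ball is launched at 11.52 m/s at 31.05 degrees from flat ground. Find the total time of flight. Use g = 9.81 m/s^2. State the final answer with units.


T = 2*v*sin(theta)/g
sin(theta) = sin(31.05 deg) = 0.5158
T = 2*11.52*0.5158 / 9.81
T = 11.8837 / 9.81 = 1.2114 s

1.2114 s


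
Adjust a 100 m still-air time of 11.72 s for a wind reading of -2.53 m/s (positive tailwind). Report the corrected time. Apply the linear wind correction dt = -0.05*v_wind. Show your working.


dt = -0.05 * v_wind = -0.05 * -2.53 = 0.1265 s
t_corrected = t_still + dt = 11.72 + (0.1265)
t_corrected = 11.8465 s

11.8465 s


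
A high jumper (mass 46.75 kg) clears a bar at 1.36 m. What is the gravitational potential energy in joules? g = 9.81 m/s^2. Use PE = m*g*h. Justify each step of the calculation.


PE = m * g * h
PE = 46.75 * 9.81 * 1.36
PE = 458.6175 * 1.36 = 623.7198 J

623.7198 J


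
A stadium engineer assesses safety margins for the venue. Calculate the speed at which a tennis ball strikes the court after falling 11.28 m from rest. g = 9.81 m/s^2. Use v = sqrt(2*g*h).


v = sqrt(2 * g * h)
v = sqrt(2 * 9.81 * 11.28)
v = sqrt(221.3136) = 14.8766 m/s

14.8766 m/s


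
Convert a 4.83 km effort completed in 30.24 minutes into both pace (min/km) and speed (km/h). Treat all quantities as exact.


Pace = time / distance = 30.24 min / 4.83 km = 6.2609 min/km
Speed = distance / time_in_hours = 4.83 / 0.504 hr
Speed = 9.5833 km/h

6.2609 min/km, 9.5833 km/h


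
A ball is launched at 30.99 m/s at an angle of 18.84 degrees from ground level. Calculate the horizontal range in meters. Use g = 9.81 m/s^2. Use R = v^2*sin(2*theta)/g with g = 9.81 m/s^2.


R = v^2 * sin(2*theta) / g
Convert angle to radians: theta = 18.84 deg = 0.3288 rad
sin(2*theta) = sin(0.6576) = 0.6113
R = 30.99^2 * 0.6113 / 9.81
R = 960.3801 * 0.6113 / 9.81 = 59.8403 m

59.8403 m


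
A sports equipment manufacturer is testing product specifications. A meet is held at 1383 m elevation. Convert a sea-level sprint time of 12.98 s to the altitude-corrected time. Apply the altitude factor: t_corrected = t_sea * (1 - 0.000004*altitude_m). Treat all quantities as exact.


Correction factor = 1 - 0.000004 * 1383 = 0.994468
t_corrected = t_sea * factor = 12.98 * 0.994468
t_corrected = 12.9082 s

12.9082 s


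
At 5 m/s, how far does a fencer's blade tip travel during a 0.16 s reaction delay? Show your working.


d = v * t
d = 5 * 0.16
d = 0.8 m

0.8 m


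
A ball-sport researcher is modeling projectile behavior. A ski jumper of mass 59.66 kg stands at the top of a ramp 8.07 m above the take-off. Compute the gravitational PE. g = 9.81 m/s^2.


PE = m * g * h
PE = 59.66 * 9.81 * 8.07
PE = 585.2646 * 8.07 = 4723.0853 J

4723.0853 J


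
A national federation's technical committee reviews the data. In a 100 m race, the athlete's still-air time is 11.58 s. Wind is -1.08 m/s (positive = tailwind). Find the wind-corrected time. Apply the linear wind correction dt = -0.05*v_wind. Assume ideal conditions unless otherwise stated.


dt = -0.05 * v_wind = -0.05 * -1.08 = 0.054 s
t_corrected = t_still + dt = 11.58 + (0.054)
t_corrected = 11.634 s

11.634 s


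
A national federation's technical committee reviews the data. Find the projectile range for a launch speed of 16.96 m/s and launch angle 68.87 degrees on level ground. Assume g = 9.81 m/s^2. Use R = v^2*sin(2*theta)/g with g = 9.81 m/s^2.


R = v^2 * sin(2*theta) / g
Convert angle to radians: theta = 68.87 deg = 1.202 rad
sin(2*theta) = sin(2.404) = 0.6725
R = 16.96^2 * 0.6725 / 9.81
R = 287.6416 * 0.6725 / 9.81 = 19.7184 m

19.7184 m


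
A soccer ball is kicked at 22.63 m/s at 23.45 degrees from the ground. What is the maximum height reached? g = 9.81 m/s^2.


H = (v*sin(theta))^2 / (2*g)
vy = v*sin(theta) = 22.63 * sin(23.45 deg) = 9.0056 m/s
H = vy^2 / (2*g) = 81.1004 / (2*9.81)
H = 81.1004 / 19.62 = 4.1336 m

4.1336 m


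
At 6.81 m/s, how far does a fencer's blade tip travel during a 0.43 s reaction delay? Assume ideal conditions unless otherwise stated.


d = v * t
d = 6.81 * 0.43
d = 2.9283 m

2.9283 m


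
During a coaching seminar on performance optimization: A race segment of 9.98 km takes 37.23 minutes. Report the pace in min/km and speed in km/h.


Pace = time / distance = 37.23 min / 9.98 km = 3.7305 min/km
Speed = distance / time_in_hours = 9.98 / 0.6205 hr
Speed = 16.0838 km/h

3.7305 min/km, 16.0838 km/h


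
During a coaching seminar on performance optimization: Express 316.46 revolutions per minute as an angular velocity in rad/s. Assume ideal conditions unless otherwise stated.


omega = RPM * 2 * pi / 60
omega = 316.46 * 2 * 3.14159 / 60
omega = 1988.3768 / 60 = 33.1396 rad/s

33.1396 rad/s


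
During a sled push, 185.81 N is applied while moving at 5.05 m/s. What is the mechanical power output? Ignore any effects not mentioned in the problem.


P = F * v
P = 185.81 * 5.05
P = 938.3405 W

938.3405 W


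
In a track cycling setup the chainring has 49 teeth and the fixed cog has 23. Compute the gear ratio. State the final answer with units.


GR = front_teeth / rear_teeth
GR = 49 / 23
GR = 2.1304

2.1304


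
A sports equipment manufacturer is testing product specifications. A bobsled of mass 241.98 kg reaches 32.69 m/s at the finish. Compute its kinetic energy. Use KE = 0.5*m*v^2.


KE = 0.5 * m * v^2
KE = 0.5 * 241.98 * 32.69^2
KE = 0.5 * 241.98 * 1068.6361 = 129294.2817 J

129294.2817 J


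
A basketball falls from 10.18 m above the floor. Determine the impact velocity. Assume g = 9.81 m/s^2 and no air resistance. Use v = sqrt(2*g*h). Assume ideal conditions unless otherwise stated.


v = sqrt(2 * g * h)
v = sqrt(2 * 9.81 * 10.18)
v = sqrt(199.7316) = 14.1326 m/s

14.1326 m/s
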